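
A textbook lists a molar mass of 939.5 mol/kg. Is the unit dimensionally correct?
No

molar mass has SI base units: kg / mol
mol/kg does NOT reduce to kg / mol; a valid unit for molar mass would be e.g. kg/mol.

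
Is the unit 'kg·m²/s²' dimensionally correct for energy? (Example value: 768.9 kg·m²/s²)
Yes

energy has SI base units: kg * m^2 / s^2
kg·m²/s² reduces to the same SI base units, so it is a valid unit for energy.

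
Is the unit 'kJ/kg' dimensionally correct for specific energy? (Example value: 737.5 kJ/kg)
Yes

specific energy has SI base units: m^2 / s^2
kJ/kg reduces to the same SI base units, so it is a valid unit for specific energy.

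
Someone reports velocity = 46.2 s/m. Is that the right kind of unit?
No

velocity has SI base units: m / s
s/m does NOT reduce to m / s; a valid unit for velocity would be e.g. m/s.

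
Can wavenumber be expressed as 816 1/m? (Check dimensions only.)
Yes

wavenumber has SI base units: 1 / m
1/m reduces to the same SI base units, so it is a valid unit for wavenumber.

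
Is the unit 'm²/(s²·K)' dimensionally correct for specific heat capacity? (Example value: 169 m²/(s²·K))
Yes

specific heat capacity has SI base units: m^2 / (s^2 * K)
m²/(s²·K) reduces to the same SI base units, so it is a valid unit for specific heat capacity.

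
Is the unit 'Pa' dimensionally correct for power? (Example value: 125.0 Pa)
No

power has SI base units: kg * m^2 / s^3
Pa does NOT reduce to kg * m^2 / s^3; a valid unit for power would be e.g. W.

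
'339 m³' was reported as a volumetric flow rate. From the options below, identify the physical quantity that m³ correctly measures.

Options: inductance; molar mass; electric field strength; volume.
volume

volumetric flow rate should have units dimensionally equivalent to m^3 / s (e.g. m³/s).
The given unit 'm³' reduces to m^3. Of the listed options, that is the dimensionality of volume.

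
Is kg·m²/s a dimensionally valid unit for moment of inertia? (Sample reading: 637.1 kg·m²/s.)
No

moment of inertia has SI base units: kg * m^2
kg·m²/s does NOT reduce to kg * m^2; a valid unit for moment of inertia would be e.g. kg·m².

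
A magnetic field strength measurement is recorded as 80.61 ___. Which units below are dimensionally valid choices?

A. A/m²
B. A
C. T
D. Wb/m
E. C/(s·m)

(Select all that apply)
E

magnetic field strength has SI base units: A / m

Checking each option against A / m:
  A. A/m²: ✗ does not match
  B. A: ✗ does not match
  C. T: ✗ does not match
  D. Wb/m: ✗ does not match
  E. C/(s·m): ✓ matches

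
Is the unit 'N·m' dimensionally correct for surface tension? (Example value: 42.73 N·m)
No

surface tension has SI base units: kg / s^2
N·m does NOT reduce to kg / s^2; a valid unit for surface tension would be e.g. N/m.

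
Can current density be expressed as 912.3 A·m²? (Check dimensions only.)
No

current density has SI base units: A / m^2
A·m² does NOT reduce to A / m^2; a valid unit for current density would be e.g. A/m².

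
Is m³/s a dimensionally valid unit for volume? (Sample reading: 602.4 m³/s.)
No

volume has SI base units: m^3
m³/s does NOT reduce to m^3; a valid unit for volume would be e.g. m³.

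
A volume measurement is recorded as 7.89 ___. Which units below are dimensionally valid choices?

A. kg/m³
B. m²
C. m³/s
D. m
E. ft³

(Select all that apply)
E

volume has SI base units: m^3

Checking each option against m^3:
  A. kg/m³: ✗ does not match
  B. m²: ✗ does not match
  C. m³/s: ✗ does not match
  D. m: ✗ does not match
  E. ft³: ✓ matches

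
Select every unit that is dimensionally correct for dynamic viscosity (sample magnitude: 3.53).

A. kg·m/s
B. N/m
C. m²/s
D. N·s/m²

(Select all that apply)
D

dynamic viscosity has SI base units: kg / (m * s)

Checking each option against kg / (m * s):
  A. kg·m/s: ✗ does not match
  B. N/m: ✗ does not match
  C. m²/s: ✗ does not match
  D. N·s/m²: ✓ matches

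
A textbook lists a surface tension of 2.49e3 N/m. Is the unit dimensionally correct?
Yes

surface tension has SI base units: kg / s^2
N/m reduces to the same SI base units, so it is a valid unit for surface tension.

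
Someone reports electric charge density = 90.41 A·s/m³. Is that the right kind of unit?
Yes

electric charge density has SI base units: A * s / m^3
A·s/m³ reduces to the same SI base units, so it is a valid unit for electric charge density.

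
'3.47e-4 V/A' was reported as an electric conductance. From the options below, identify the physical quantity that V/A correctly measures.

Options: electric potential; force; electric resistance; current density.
electric resistance

electric conductance should have units dimensionally equivalent to A^2 * s^3 / (kg * m^2) (e.g. S).
The given unit 'V/A' reduces to kg * m^2 / (A^2 * s^3). Of the listed options, that is the dimensionality of electric resistance.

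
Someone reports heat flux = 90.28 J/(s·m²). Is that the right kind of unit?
Yes

heat flux has SI base units: kg / s^3
J/(s·m²) reduces to the same SI base units, so it is a valid unit for heat flux.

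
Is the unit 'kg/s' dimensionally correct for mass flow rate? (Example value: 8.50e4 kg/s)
Yes

mass flow rate has SI base units: kg / s
kg/s reduces to the same SI base units, so it is a valid unit for mass flow rate.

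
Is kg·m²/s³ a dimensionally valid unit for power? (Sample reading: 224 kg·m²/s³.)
Yes

power has SI base units: kg * m^2 / s^3
kg·m²/s³ reduces to the same SI base units, so it is a valid unit for power.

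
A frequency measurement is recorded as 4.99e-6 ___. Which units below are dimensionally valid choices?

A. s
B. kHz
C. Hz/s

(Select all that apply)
B

frequency has SI base units: 1 / s

Checking each option against 1 / s:
  A. s: ✗ does not match
  B. kHz: ✓ matches
  C. Hz/s: ✗ does not match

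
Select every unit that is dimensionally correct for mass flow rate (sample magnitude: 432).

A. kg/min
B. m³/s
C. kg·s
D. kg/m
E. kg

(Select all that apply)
A

mass flow rate has SI base units: kg / s

Checking each option against kg / s:
  A. kg/min: ✓ matches
  B. m³/s: ✗ does not match
  C. kg·s: ✗ does not match
  D. kg/m: ✗ does not match
  E. kg: ✗ does not match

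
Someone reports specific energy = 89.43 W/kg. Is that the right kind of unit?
No

specific energy has SI base units: m^2 / s^2
W/kg does NOT reduce to m^2 / s^2; a valid unit for specific energy would be e.g. J/kg.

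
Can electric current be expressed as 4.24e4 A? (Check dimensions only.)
Yes

electric current has SI base units: A
A reduces to the same SI base units, so it is a valid unit for electric current.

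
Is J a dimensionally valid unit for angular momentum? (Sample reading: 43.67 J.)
No

angular momentum has SI base units: kg * m^2 / s
J does NOT reduce to kg * m^2 / s; a valid unit for angular momentum would be e.g. kg·m²/s.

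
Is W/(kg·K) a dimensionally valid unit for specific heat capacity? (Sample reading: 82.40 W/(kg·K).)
No

specific heat capacity has SI base units: m^2 / (s^2 * K)
W/(kg·K) does NOT reduce to m^2 / (s^2 * K); a valid unit for specific heat capacity would be e.g. J/(kg·K).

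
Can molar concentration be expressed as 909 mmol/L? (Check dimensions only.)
Yes

molar concentration has SI base units: mol / m^3
mmol/L reduces to the same SI base units, so it is a valid unit for molar concentration.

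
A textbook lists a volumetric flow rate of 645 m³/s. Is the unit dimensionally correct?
Yes

volumetric flow rate has SI base units: m^3 / s
m³/s reduces to the same SI base units, so it is a valid unit for volumetric flow rate.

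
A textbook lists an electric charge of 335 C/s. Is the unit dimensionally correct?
No

electric charge has SI base units: A * s
C/s does NOT reduce to A * s; a valid unit for electric charge would be e.g. C.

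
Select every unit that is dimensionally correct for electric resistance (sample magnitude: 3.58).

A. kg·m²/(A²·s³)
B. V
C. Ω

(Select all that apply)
A, C

electric resistance has SI base units: kg * m^2 / (A^2 * s^3)

Checking each option against kg * m^2 / (A^2 * s^3):
  A. kg·m²/(A²·s³): ✓ matches
  B. V: ✗ does not match
  C. Ω: ✓ matches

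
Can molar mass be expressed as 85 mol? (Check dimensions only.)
No

molar mass has SI base units: kg / mol
mol does NOT reduce to kg / mol; a valid unit for molar mass would be e.g. kg/mol.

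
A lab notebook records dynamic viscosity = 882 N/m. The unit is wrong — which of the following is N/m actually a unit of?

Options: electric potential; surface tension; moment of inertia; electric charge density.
surface tension

dynamic viscosity should have units dimensionally equivalent to kg / (m * s) (e.g. Pa·s).
The given unit 'N/m' reduces to kg / s^2. Of the listed options, that is the dimensionality of surface tension.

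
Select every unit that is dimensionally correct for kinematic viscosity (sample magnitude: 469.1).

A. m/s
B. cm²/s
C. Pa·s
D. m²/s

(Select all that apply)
B, D

kinematic viscosity has SI base units: m^2 / s

Checking each option against m^2 / s:
  A. m/s: ✗ does not match
  B. cm²/s: ✓ matches
  C. Pa·s: ✗ does not match
  D. m²/s: ✓ matches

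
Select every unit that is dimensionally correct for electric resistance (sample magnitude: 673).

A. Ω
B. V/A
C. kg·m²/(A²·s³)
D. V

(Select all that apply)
A, B, C

electric resistance has SI base units: kg * m^2 / (A^2 * s^3)

Checking each option against kg * m^2 / (A^2 * s^3):
  A. Ω: ✓ matches
  B. V/A: ✓ matches
  C. kg·m²/(A²·s³): ✓ matches
  D. V: ✗ does not match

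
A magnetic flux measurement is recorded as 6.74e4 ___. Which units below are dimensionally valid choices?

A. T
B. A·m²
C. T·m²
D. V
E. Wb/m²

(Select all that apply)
C

magnetic flux has SI base units: kg * m^2 / (A * s^2)

Checking each option against kg * m^2 / (A * s^2):
  A. T: ✗ does not match
  B. A·m²: ✗ does not match
  C. T·m²: ✓ matches
  D. V: ✗ does not match
  E. Wb/m²: ✗ does not match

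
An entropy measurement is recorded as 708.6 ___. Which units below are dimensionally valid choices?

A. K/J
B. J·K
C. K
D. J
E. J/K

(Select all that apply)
E

entropy has SI base units: kg * m^2 / (s^2 * K)

Checking each option against kg * m^2 / (s^2 * K):
  A. K/J: ✗ does not match
  B. J·K: ✗ does not match
  C. K: ✗ does not match
  D. J: ✗ does not match
  E. J/K: ✓ matches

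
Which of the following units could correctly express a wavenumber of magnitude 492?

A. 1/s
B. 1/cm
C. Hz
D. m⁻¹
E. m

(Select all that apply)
B, D

wavenumber has SI base units: 1 / m

Checking each option against 1 / m:
  A. 1/s: ✗ does not match
  B. 1/cm: ✓ matches
  C. Hz: ✗ does not match
  D. m⁻¹: ✓ matches
  E. m: ✗ does not match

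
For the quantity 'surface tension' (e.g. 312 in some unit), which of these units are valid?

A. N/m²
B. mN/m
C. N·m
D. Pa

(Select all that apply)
B

surface tension has SI base units: kg / s^2

Checking each option against kg / s^2:
  A. N/m²: ✗ does not match
  B. mN/m: ✓ matches
  C. N·m: ✗ does not match
  D. Pa: ✗ does not match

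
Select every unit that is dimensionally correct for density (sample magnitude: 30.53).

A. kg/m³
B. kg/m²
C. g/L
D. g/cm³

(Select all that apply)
A, C, D

density has SI base units: kg / m^3

Checking each option against kg / m^3:
  A. kg/m³: ✓ matches
  B. kg/m²: ✗ does not match
  C. g/L: ✓ matches
  D. g/cm³: ✓ matches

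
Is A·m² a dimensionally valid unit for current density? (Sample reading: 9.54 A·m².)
No

current density has SI base units: A / m^2
A·m² does NOT reduce to A / m^2; a valid unit for current density would be e.g. A/m².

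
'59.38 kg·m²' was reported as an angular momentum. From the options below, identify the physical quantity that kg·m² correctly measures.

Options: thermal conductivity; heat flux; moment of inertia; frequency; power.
moment of inertia

angular momentum should have units dimensionally equivalent to kg * m^2 / s (e.g. kg·m²/s).
The given unit 'kg·m²' reduces to kg * m^2. Of the listed options, that is the dimensionality of moment of inertia.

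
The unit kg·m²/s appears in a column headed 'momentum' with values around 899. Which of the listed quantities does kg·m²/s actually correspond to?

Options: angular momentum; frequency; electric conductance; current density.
angular momentum

momentum should have units dimensionally equivalent to kg * m / s (e.g. kg·m/s).
The given unit 'kg·m²/s' reduces to kg * m^2 / s. Of the listed options, that is the dimensionality of angular momentum.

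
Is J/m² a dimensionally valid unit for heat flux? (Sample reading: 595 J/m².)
No

heat flux has SI base units: kg / s^3
J/m² does NOT reduce to kg / s^3; a valid unit for heat flux would be e.g. W/m².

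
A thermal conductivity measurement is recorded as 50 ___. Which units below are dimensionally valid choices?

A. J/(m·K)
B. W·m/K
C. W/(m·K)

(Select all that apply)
C

thermal conductivity has SI base units: kg * m / (s^3 * K)

Checking each option against kg * m / (s^3 * K):
  A. J/(m·K): ✗ does not match
  B. W·m/K: ✗ does not match
  C. W/(m·K): ✓ matches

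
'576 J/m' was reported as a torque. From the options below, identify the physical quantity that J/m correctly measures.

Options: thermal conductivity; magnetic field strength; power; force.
force

torque should have units dimensionally equivalent to kg * m^2 / s^2 (e.g. N·m).
The given unit 'J/m' reduces to kg * m / s^2. Of the listed options, that is the dimensionality of force.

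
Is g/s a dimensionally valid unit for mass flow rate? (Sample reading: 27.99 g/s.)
Yes

mass flow rate has SI base units: kg / s
g/s reduces to the same SI base units, so it is a valid unit for mass flow rate.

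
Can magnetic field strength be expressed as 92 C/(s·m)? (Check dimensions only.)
Yes

magnetic field strength has SI base units: A / m
C/(s·m) reduces to the same SI base units, so it is a valid unit for magnetic field strength.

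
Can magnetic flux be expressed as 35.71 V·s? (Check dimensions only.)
Yes

magnetic flux has SI base units: kg * m^2 / (A * s^2)
V·s reduces to the same SI base units, so it is a valid unit for magnetic flux.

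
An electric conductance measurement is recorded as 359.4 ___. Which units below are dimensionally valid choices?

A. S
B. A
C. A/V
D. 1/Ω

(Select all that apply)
A, C, D

electric conductance has SI base units: A^2 * s^3 / (kg * m^2)

Checking each option against A^2 * s^3 / (kg * m^2):
  A. S: ✓ matches
  B. A: ✗ does not match
  C. A/V: ✓ matches
  D. 1/Ω: ✓ matches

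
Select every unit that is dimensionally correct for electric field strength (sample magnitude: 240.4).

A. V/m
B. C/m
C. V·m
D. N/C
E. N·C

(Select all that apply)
A, D

electric field strength has SI base units: kg * m / (A * s^3)

Checking each option against kg * m / (A * s^3):
  A. V/m: ✓ matches
  B. C/m: ✗ does not match
  C. V·m: ✗ does not match
  D. N/C: ✓ matches
  E. N·C: ✗ does not match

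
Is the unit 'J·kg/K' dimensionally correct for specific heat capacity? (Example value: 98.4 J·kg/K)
No

specific heat capacity has SI base units: m^2 / (s^2 * K)
J·kg/K does NOT reduce to m^2 / (s^2 * K); a valid unit for specific heat capacity would be e.g. J/(kg·K).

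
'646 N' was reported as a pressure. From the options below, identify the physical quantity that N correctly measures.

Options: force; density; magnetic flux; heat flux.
force

pressure should have units dimensionally equivalent to kg / (m * s^2) (e.g. Pa).
The given unit 'N' reduces to kg * m / s^2. Of the listed options, that is the dimensionality of force.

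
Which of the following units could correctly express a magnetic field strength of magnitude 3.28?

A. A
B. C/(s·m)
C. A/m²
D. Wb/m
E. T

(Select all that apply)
B

magnetic field strength has SI base units: A / m

Checking each option against A / m:
  A. A: ✗ does not match
  B. C/(s·m): ✓ matches
  C. A/m²: ✗ does not match
  D. Wb/m: ✗ does not match
  E. T: ✗ does not match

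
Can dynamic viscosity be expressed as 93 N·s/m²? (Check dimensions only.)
Yes

dynamic viscosity has SI base units: kg / (m * s)
N·s/m² reduces to the same SI base units, so it is a valid unit for dynamic viscosity.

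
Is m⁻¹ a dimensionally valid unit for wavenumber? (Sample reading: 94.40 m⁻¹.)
Yes

wavenumber has SI base units: 1 / m
m⁻¹ reduces to the same SI base units, so it is a valid unit for wavenumber.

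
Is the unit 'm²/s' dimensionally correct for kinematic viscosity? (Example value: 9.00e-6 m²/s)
Yes

kinematic viscosity has SI base units: m^2 / s
m²/s reduces to the same SI base units, so it is a valid unit for kinematic viscosity.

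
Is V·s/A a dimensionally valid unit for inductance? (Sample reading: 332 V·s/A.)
Yes

inductance has SI base units: kg * m^2 / (A^2 * s^2)
V·s/A reduces to the same SI base units, so it is a valid unit for inductance.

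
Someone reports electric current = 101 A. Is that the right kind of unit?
Yes

electric current has SI base units: A
A reduces to the same SI base units, so it is a valid unit for electric current.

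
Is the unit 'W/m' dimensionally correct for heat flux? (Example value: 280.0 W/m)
No

heat flux has SI base units: kg / s^3
W/m does NOT reduce to kg / s^3; a valid unit for heat flux would be e.g. W/m².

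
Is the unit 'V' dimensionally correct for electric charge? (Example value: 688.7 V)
No

electric charge has SI base units: A * s
V does NOT reduce to A * s; a valid unit for electric charge would be e.g. C.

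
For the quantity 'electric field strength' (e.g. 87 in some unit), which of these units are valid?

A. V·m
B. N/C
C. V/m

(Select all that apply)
B, C

electric field strength has SI base units: kg * m / (A * s^3)

Checking each option against kg * m / (A * s^3):
  A. V·m: ✗ does not match
  B. N/C: ✓ matches
  C. V/m: ✓ matches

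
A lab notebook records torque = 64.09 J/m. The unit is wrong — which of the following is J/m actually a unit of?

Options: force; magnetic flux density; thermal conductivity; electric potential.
force

torque should have units dimensionally equivalent to kg * m^2 / s^2 (e.g. N·m).
The given unit 'J/m' reduces to kg * m / s^2. Of the listed options, that is the dimensionality of force.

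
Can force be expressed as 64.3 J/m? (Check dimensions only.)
Yes

force has SI base units: kg * m / s^2
J/m reduces to the same SI base units, so it is a valid unit for force.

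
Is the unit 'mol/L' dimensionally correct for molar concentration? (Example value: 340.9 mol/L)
Yes

molar concentration has SI base units: mol / m^3
mol/L reduces to the same SI base units, so it is a valid unit for molar concentration.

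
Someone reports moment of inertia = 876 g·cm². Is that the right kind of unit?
Yes

moment of inertia has SI base units: kg * m^2
g·cm² reduces to the same SI base units, so it is a valid unit for moment of inertia.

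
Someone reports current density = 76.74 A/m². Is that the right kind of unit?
Yes

current density has SI base units: A / m^2
A/m² reduces to the same SI base units, so it is a valid unit for current density.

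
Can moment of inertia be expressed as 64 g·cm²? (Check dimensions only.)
Yes

moment of inertia has SI base units: kg * m^2
g·cm² reduces to the same SI base units, so it is a valid unit for moment of inertia.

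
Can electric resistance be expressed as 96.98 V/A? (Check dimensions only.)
Yes

electric resistance has SI base units: kg * m^2 / (A^2 * s^3)
V/A reduces to the same SI base units, so it is a valid unit for electric resistance.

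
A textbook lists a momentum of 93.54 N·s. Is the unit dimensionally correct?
Yes

momentum has SI base units: kg * m / s
N·s reduces to the same SI base units, so it is a valid unit for momentum.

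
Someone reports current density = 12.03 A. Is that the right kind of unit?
No

current density has SI base units: A / m^2
A does NOT reduce to A / m^2; a valid unit for current density would be e.g. A/m².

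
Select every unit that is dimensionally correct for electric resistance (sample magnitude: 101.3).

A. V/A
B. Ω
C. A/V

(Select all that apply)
A, B

electric resistance has SI base units: kg * m^2 / (A^2 * s^3)

Checking each option against kg * m^2 / (A^2 * s^3):
  A. V/A: ✓ matches
  B. Ω: ✓ matches
  C. A/V: ✗ does not match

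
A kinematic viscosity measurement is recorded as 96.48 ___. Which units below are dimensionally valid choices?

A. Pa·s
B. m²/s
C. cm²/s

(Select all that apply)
B, C

kinematic viscosity has SI base units: m^2 / s

Checking each option against m^2 / s:
  A. Pa·s: ✗ does not match
  B. m²/s: ✓ matches
  C. cm²/s: ✓ matches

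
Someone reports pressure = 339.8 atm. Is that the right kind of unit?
Yes

pressure has SI base units: kg / (m * s^2)
atm reduces to the same SI base units, so it is a valid unit for pressure.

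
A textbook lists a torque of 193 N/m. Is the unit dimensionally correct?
No

torque has SI base units: kg * m^2 / s^2
N/m does NOT reduce to kg * m^2 / s^2; a valid unit for torque would be e.g. N·m.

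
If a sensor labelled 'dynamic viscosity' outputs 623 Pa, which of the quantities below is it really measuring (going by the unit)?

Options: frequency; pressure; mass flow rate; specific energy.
pressure

dynamic viscosity should have units dimensionally equivalent to kg / (m * s) (e.g. Pa·s).
The given unit 'Pa' reduces to kg / (m * s^2). Of the listed options, that is the dimensionality of pressure.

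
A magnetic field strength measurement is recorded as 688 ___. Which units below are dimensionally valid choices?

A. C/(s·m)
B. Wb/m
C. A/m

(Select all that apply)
A, C

magnetic field strength has SI base units: A / m

Checking each option against A / m:
  A. C/(s·m): ✓ matches
  B. Wb/m: ✗ does not match
  C. A/m: ✓ matches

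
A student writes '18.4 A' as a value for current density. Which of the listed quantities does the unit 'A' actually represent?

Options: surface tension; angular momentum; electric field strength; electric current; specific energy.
electric current

current density should have units dimensionally equivalent to A / m^2 (e.g. A/m²).
The given unit 'A' reduces to A. Of the listed options, that is the dimensionality of electric current.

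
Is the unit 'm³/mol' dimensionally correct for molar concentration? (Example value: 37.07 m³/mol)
No

molar concentration has SI base units: mol / m^3
m³/mol does NOT reduce to mol / m^3; a valid unit for molar concentration would be e.g. mol/m³.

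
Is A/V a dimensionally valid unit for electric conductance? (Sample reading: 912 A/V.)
Yes

electric conductance has SI base units: A^2 * s^3 / (kg * m^2)
A/V reduces to the same SI base units, so it is a valid unit for electric conductance.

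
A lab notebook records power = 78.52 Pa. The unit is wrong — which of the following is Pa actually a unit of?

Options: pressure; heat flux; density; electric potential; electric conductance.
pressure

power should have units dimensionally equivalent to kg * m^2 / s^3 (e.g. W).
The given unit 'Pa' reduces to kg / (m * s^2). Of the listed options, that is the dimensionality of pressure.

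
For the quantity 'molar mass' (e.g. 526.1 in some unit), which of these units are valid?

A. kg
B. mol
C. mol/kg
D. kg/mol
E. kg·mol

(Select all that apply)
D

molar mass has SI base units: kg / mol

Checking each option against kg / mol:
  A. kg: ✗ does not match
  B. mol: ✗ does not match
  C. mol/kg: ✗ does not match
  D. kg/mol: ✓ matches
  E. kg·mol: ✗ does not match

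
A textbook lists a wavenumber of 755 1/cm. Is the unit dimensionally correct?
Yes

wavenumber has SI base units: 1 / m
1/cm reduces to the same SI base units, so it is a valid unit for wavenumber.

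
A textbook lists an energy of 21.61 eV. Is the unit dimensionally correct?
Yes

energy has SI base units: kg * m^2 / s^2
eV reduces to the same SI base units, so it is a valid unit for energy.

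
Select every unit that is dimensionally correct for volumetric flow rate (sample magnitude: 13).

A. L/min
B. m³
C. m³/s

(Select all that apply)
A, C

volumetric flow rate has SI base units: m^3 / s

Checking each option against m^3 / s:
  A. L/min: ✓ matches
  B. m³: ✗ does not match
  C. m³/s: ✓ matches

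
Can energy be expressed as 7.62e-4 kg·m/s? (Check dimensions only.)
No

energy has SI base units: kg * m^2 / s^2
kg·m/s does NOT reduce to kg * m^2 / s^2; a valid unit for energy would be e.g. J.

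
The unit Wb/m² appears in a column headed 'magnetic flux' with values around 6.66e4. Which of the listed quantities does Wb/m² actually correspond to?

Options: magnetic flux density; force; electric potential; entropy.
magnetic flux density

magnetic flux should have units dimensionally equivalent to kg * m^2 / (A * s^2) (e.g. Wb).
The given unit 'Wb/m²' reduces to kg / (A * s^2). Of the listed options, that is the dimensionality of magnetic flux density.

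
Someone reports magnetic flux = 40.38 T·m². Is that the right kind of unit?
Yes

magnetic flux has SI base units: kg * m^2 / (A * s^2)
T·m² reduces to the same SI base units, so it is a valid unit for magnetic flux.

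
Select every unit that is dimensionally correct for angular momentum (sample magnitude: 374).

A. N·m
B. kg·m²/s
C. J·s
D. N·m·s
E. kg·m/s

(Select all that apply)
B, C, D

angular momentum has SI base units: kg * m^2 / s

Checking each option against kg * m^2 / s:
  A. N·m: ✗ does not match
  B. kg·m²/s: ✓ matches
  C. J·s: ✓ matches
  D. N·m·s: ✓ matches
  E. kg·m/s: ✗ does not match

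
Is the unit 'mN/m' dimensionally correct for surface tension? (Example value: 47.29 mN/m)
Yes

surface tension has SI base units: kg / s^2
mN/m reduces to the same SI base units, so it is a valid unit for surface tension.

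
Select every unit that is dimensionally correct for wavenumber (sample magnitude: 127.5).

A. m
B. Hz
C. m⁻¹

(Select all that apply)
C

wavenumber has SI base units: 1 / m

Checking each option against 1 / m:
  A. m: ✗ does not match
  B. Hz: ✗ does not match
  C. m⁻¹: ✓ matches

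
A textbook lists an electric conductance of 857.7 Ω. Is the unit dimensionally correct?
No

electric conductance has SI base units: A^2 * s^3 / (kg * m^2)
Ω does NOT reduce to A^2 * s^3 / (kg * m^2); a valid unit for electric conductance would be e.g. S.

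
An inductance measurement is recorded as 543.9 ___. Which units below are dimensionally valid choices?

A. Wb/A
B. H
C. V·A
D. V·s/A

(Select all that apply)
A, B, D

inductance has SI base units: kg * m^2 / (A^2 * s^2)

Checking each option against kg * m^2 / (A^2 * s^2):
  A. Wb/A: ✓ matches
  B. H: ✓ matches
  C. V·A: ✗ does not match
  D. V·s/A: ✓ matches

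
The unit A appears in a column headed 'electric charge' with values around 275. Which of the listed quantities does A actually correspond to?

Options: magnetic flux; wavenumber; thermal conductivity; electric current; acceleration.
electric current

electric charge should have units dimensionally equivalent to A * s (e.g. C).
The given unit 'A' reduces to A. Of the listed options, that is the dimensionality of electric current.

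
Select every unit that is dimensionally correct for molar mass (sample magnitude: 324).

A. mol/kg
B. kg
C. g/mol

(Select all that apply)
C

molar mass has SI base units: kg / mol

Checking each option against kg / mol:
  A. mol/kg: ✗ does not match
  B. kg: ✗ does not match
  C. g/mol: ✓ matches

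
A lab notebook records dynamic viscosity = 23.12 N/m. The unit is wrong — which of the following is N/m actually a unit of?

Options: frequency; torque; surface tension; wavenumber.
surface tension

dynamic viscosity should have units dimensionally equivalent to kg / (m * s) (e.g. Pa·s).
The given unit 'N/m' reduces to kg / s^2. Of the listed options, that is the dimensionality of surface tension.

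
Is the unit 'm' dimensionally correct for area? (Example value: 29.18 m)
No

area has SI base units: m^2
m does NOT reduce to m^2; a valid unit for area would be e.g. m².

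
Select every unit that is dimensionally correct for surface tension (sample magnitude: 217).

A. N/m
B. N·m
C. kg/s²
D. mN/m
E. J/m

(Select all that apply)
A, C, D

surface tension has SI base units: kg / s^2

Checking each option against kg / s^2:
  A. N/m: ✓ matches
  B. N·m: ✗ does not match
  C. kg/s²: ✓ matches
  D. mN/m: ✓ matches
  E. J/m: ✗ does not match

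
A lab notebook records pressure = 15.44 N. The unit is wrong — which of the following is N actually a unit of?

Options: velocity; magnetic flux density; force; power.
force

pressure should have units dimensionally equivalent to kg / (m * s^2) (e.g. Pa).
The given unit 'N' reduces to kg * m / s^2. Of the listed options, that is the dimensionality of force.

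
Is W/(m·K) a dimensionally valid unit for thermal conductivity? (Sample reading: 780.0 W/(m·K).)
Yes

thermal conductivity has SI base units: kg * m / (s^3 * K)
W/(m·K) reduces to the same SI base units, so it is a valid unit for thermal conductivity.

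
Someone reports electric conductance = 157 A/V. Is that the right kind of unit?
Yes

electric conductance has SI base units: A^2 * s^3 / (kg * m^2)
A/V reduces to the same SI base units, so it is a valid unit for electric conductance.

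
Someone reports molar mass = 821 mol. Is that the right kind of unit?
No

molar mass has SI base units: kg / mol
mol does NOT reduce to kg / mol; a valid unit for molar mass would be e.g. kg/mol.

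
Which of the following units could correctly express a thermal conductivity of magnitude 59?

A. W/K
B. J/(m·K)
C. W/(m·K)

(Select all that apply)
C

thermal conductivity has SI base units: kg * m / (s^3 * K)

Checking each option against kg * m / (s^3 * K):
  A. W/K: ✗ does not match
  B. J/(m·K): ✗ does not match
  C. W/(m·K): ✓ matches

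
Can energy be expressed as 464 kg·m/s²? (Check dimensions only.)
No

energy has SI base units: kg * m^2 / s^2
kg·m/s² does NOT reduce to kg * m^2 / s^2; a valid unit for energy would be e.g. J.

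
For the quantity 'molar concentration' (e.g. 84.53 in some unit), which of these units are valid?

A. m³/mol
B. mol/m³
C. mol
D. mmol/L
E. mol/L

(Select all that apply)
B, D, E

molar concentration has SI base units: mol / m^3

Checking each option against mol / m^3:
  A. m³/mol: ✗ does not match
  B. mol/m³: ✓ matches
  C. mol: ✗ does not match
  D. mmol/L: ✓ matches
  E. mol/L: ✓ matches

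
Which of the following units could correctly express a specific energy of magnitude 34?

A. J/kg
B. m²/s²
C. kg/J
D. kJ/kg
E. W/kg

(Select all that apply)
A, B, D

specific energy has SI base units: m^2 / s^2

Checking each option against m^2 / s^2:
  A. J/kg: ✓ matches
  B. m²/s²: ✓ matches
  C. kg/J: ✗ does not match
  D. kJ/kg: ✓ matches
  E. W/kg: ✗ does not match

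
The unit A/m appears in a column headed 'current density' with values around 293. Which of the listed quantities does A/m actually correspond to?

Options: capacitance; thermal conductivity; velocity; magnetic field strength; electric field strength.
magnetic field strength

current density should have units dimensionally equivalent to A / m^2 (e.g. A/m²).
The given unit 'A/m' reduces to A / m. Of the listed options, that is the dimensionality of magnetic field strength.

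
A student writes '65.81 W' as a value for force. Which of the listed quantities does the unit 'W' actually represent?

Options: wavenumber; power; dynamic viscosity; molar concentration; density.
power

force should have units dimensionally equivalent to kg * m / s^2 (e.g. N).
The given unit 'W' reduces to kg * m^2 / s^3. Of the listed options, that is the dimensionality of power.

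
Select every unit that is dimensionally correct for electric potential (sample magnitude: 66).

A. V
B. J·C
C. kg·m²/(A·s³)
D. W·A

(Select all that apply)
A, C

electric potential has SI base units: kg * m^2 / (A * s^3)

Checking each option against kg * m^2 / (A * s^3):
  A. V: ✓ matches
  B. J·C: ✗ does not match
  C. kg·m²/(A·s³): ✓ matches
  D. W·A: ✗ does not match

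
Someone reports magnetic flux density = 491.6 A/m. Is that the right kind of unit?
No

magnetic flux density has SI base units: kg / (A * s^2)
A/m does NOT reduce to kg / (A * s^2); a valid unit for magnetic flux density would be e.g. T.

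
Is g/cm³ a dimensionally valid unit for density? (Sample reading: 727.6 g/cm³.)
Yes

density has SI base units: kg / m^3
g/cm³ reduces to the same SI base units, so it is a valid unit for density.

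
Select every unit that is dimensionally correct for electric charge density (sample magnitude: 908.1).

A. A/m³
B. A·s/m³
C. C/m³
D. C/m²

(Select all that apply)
B, C

electric charge density has SI base units: A * s / m^3

Checking each option against A * s / m^3:
  A. A/m³: ✗ does not match
  B. A·s/m³: ✓ matches
  C. C/m³: ✓ matches
  D. C/m²: ✗ does not match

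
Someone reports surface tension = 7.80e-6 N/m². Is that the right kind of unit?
No

surface tension has SI base units: kg / s^2
N/m² does NOT reduce to kg / s^2; a valid unit for surface tension would be e.g. N/m.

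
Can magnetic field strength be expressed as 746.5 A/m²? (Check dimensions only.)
No

magnetic field strength has SI base units: A / m
A/m² does NOT reduce to A / m; a valid unit for magnetic field strength would be e.g. A/m.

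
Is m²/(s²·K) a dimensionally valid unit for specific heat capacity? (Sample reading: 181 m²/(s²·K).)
Yes

specific heat capacity has SI base units: m^2 / (s^2 * K)
m²/(s²·K) reduces to the same SI base units, so it is a valid unit for specific heat capacity.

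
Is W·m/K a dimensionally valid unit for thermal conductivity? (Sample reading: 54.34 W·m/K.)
No

thermal conductivity has SI base units: kg * m / (s^3 * K)
W·m/K does NOT reduce to kg * m / (s^3 * K); a valid unit for thermal conductivity would be e.g. W/(m·K).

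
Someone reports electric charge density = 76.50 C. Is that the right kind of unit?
No

electric charge density has SI base units: A * s / m^3
C does NOT reduce to A * s / m^3; a valid unit for electric charge density would be e.g. C/m³.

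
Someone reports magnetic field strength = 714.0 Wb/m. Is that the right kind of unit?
No

magnetic field strength has SI base units: A / m
Wb/m does NOT reduce to A / m; a valid unit for magnetic field strength would be e.g. A/m.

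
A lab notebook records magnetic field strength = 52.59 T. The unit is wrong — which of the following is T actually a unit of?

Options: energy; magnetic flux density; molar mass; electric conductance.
magnetic flux density

magnetic field strength should have units dimensionally equivalent to A / m (e.g. A/m).
The given unit 'T' reduces to kg / (A * s^2). Of the listed options, that is the dimensionality of magnetic flux density.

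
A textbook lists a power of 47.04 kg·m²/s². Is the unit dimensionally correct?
No

power has SI base units: kg * m^2 / s^3
kg·m²/s² does NOT reduce to kg * m^2 / s^3; a valid unit for power would be e.g. W.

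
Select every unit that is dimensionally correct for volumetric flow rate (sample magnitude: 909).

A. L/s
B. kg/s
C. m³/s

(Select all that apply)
A, C

volumetric flow rate has SI base units: m^3 / s

Checking each option against m^3 / s:
  A. L/s: ✓ matches
  B. kg/s: ✗ does not match
  C. m³/s: ✓ matches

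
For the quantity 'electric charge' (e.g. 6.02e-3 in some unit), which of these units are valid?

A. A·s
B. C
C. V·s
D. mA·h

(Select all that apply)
A, B, D

electric charge has SI base units: A * s

Checking each option against A * s:
  A. A·s: ✓ matches
  B. C: ✓ matches
  C. V·s: ✗ does not match
  D. mA·h: ✓ matches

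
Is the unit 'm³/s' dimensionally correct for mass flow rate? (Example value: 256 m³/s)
No

mass flow rate has SI base units: kg / s
m³/s does NOT reduce to kg / s; a valid unit for mass flow rate would be e.g. kg/s.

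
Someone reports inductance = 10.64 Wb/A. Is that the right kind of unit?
Yes

inductance has SI base units: kg * m^2 / (A^2 * s^2)
Wb/A reduces to the same SI base units, so it is a valid unit for inductance.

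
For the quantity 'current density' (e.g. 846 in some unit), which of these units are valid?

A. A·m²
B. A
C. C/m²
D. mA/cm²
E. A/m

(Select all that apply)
D

current density has SI base units: A / m^2

Checking each option against A / m^2:
  A. A·m²: ✗ does not match
  B. A: ✗ does not match
  C. C/m²: ✗ does not match
  D. mA/cm²: ✓ matches
  E. A/m: ✗ does not match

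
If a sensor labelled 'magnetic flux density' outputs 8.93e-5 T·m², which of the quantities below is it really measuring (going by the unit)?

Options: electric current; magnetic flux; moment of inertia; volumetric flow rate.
magnetic flux

magnetic flux density should have units dimensionally equivalent to kg / (A * s^2) (e.g. T).
The given unit 'T·m²' reduces to kg * m^2 / (A * s^2). Of the listed options, that is the dimensionality of magnetic flux.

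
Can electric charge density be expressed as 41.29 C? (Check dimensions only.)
No

electric charge density has SI base units: A * s / m^3
C does NOT reduce to A * s / m^3; a valid unit for electric charge density would be e.g. C/m³.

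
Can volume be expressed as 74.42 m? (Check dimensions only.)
No

volume has SI base units: m^3
m does NOT reduce to m^3; a valid unit for volume would be e.g. m³.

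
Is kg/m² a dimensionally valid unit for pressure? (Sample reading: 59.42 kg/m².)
No

pressure has SI base units: kg / (m * s^2)
kg/m² does NOT reduce to kg / (m * s^2); a valid unit for pressure would be e.g. Pa.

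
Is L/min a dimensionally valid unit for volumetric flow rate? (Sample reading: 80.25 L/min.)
Yes

volumetric flow rate has SI base units: m^3 / s
L/min reduces to the same SI base units, so it is a valid unit for volumetric flow rate.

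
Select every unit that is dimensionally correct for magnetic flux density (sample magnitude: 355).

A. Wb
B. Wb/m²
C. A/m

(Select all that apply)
B

magnetic flux density has SI base units: kg / (A * s^2)

Checking each option against kg / (A * s^2):
  A. Wb: ✗ does not match
  B. Wb/m²: ✓ matches
  C. A/m: ✗ does not match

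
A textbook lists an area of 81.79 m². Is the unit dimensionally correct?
Yes

area has SI base units: m^2
m² reduces to the same SI base units, so it is a valid unit for area.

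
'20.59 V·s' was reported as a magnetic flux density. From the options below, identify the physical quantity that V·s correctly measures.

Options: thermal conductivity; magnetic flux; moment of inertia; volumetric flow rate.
magnetic flux

magnetic flux density should have units dimensionally equivalent to kg / (A * s^2) (e.g. T).
The given unit 'V·s' reduces to kg * m^2 / (A * s^2). Of the listed options, that is the dimensionality of magnetic flux.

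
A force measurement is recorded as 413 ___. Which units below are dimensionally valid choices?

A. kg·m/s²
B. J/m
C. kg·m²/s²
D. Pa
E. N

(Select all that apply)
A, B, E

force has SI base units: kg * m / s^2

Checking each option against kg * m / s^2:
  A. kg·m/s²: ✓ matches
  B. J/m: ✓ matches
  C. kg·m²/s²: ✗ does not match
  D. Pa: ✗ does not match
  E. N: ✓ matches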